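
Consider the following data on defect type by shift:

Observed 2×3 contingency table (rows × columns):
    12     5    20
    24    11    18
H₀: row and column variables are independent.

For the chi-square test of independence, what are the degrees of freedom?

df = (r−1)(c−1) = (2−1)·(3−1) = 2

degrees of freedom = 2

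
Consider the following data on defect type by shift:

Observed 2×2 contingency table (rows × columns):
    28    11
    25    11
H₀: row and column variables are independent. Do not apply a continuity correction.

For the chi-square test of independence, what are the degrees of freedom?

degrees of freedom = 1

df = (r−1)(c−1) = (2−1)·(2−1) = 1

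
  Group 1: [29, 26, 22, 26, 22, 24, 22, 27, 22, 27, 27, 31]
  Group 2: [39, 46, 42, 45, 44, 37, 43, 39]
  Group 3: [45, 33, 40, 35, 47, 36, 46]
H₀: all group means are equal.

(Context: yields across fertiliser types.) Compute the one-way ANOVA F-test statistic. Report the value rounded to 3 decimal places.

Group means [25.42, 41.88, 40.29], grand mean 34.148
SSB = Σnᵢ(x̄ᵢ−x̄)² = 1656.187; SSW = ΣΣ(x−x̄ᵢ)² = 373.220
MSB = 1656.187/2 = 828.0936; MSW = 373.220/24 = 15.5508
F = MSB/MSW = 53.2507
df = (2, 24)

test statistic = 53.251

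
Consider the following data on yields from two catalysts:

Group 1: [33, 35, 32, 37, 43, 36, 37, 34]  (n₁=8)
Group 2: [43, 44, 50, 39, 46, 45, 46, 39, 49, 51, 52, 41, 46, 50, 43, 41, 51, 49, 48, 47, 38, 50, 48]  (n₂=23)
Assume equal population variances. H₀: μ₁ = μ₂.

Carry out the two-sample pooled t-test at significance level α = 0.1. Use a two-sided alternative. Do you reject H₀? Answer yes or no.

reject H₀: yes

x̄₁=35.875, s₁=3.399, n₁=8
x̄₂=45.913, s₂=4.242, n₂=23
s_p² = [7·3.399² + 22·4.242²]/29 = 16.4380
SE = √(s_p²·(1/8+1/23)) = 1.6642
t = (35.875−45.913)/1.6642 = -6.0319
df = 29
p-value (two-sided) = 0.00000
At α=0.1: p < α → reject H₀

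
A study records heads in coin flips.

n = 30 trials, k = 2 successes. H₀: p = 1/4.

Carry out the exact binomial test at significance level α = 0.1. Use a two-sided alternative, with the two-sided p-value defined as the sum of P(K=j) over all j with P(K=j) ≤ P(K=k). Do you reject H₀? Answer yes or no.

reject H₀: yes

Exact binomial: n=30, k=2, p₀=1/4=0.2500
P(X=j) = C(n,j)·p₀^j·(1−p₀)^(n−j); p = Σ P(X=j) over j with P(X=j) ≤ P(X=2)
p-value (two-sided) = 0.01878
At α=0.1: p < α → reject H₀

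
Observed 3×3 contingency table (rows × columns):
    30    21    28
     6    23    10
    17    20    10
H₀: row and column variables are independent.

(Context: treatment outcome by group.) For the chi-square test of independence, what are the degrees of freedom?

df = (r−1)(c−1) = (3−1)·(3−1) = 4

degrees of freedom = 4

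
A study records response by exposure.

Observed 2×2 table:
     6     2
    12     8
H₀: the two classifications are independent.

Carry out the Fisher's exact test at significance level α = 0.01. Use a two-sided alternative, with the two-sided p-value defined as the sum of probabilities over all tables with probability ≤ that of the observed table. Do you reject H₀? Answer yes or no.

Margins: r₁=8, r₂=20, c₁=18, c₂=10, n=28
p_obs = C(8,6)·C(20,12)/C(28,18); sum pmf over tables with pmf ≤ p_obs
p-value (two-sided) = 0.66920
At α=0.01: p ≥ α → fail to reject H₀

reject H₀: no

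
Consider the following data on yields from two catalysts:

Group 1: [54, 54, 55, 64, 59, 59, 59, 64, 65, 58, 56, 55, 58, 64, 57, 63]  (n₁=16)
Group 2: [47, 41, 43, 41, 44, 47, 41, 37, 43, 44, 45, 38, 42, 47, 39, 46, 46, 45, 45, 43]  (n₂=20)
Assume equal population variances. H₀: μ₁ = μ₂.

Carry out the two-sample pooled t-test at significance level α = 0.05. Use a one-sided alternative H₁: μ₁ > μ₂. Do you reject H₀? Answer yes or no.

x̄₁=59.000, s₁=3.864, n₁=16
x̄₂=43.200, s₂=2.984, n₂=20
s_p² = [15·3.864² + 19·2.984²]/34 = 11.5647
SE = √(s_p²·(1/16+1/20)) = 1.1406
t = (59.000−43.200)/1.1406 = 13.8520
df = 34
p-value (one-sided, H₁ greater) = 0.00000
At α=0.05: p < α → reject H₀

reject H₀: yes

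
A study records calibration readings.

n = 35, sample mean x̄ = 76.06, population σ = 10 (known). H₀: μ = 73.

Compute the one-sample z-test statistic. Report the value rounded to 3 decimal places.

SE = σ/√n = 10/√35 = 1.6903
z = (x̄−μ₀)/SE = (76.06−73)/1.6903 = 1.8103

test statistic = 1.810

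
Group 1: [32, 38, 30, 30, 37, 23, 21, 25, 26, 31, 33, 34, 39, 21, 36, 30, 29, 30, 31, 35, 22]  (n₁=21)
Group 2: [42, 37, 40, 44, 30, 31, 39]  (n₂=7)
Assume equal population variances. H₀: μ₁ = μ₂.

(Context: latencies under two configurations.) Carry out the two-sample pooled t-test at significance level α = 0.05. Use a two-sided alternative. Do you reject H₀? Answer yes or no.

x̄₁=30.143, s₁=5.489, n₁=21
x̄₂=37.571, s₂=5.318, n₂=7
s_p² = [20·5.489² + 6·5.318²]/26 = 29.7033
SE = √(s_p²·(1/21+1/7)) = 2.3786
t = (30.143−37.571)/2.3786 = -3.1231
df = 26
p-value (two-sided) = 0.00436
At α=0.05: p < α → reject H₀

reject H₀: yes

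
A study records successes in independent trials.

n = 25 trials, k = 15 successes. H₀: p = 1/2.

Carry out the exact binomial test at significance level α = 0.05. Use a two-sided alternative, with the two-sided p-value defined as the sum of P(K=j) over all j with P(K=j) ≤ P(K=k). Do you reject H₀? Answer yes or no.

Exact binomial: n=25, k=15, p₀=1/2=0.5000
P(X=j) = C(n,j)·p₀^j·(1−p₀)^(n−j); p = Σ P(X=j) over j with P(X=j) ≤ P(X=15)
p-value (two-sided) = 0.42436
At α=0.05: p ≥ α → fail to reject H₀

reject H₀: no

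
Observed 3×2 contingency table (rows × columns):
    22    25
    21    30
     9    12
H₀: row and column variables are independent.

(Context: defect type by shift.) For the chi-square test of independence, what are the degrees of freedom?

degrees of freedom = 2

df = (r−1)(c−1) = (3−1)·(2−1) = 2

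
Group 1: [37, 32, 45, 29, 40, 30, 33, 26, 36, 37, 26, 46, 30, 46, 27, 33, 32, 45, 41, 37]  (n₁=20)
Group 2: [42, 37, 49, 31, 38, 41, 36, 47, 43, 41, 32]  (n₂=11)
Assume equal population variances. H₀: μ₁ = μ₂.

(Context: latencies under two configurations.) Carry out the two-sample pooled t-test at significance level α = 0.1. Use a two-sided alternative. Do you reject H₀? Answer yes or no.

reject H₀: yes

x̄₁=35.400, s₁=6.692, n₁=20
x̄₂=39.727, s₂=5.641, n₂=11
s_p² = [19·6.692² + 10·5.641²]/29 = 40.3097
SE = √(s_p²·(1/20+1/11)) = 2.3833
t = (35.400−39.727)/2.3833 = -1.8157
df = 29
p-value (two-sided) = 0.07977
At α=0.1: p < α → reject H₀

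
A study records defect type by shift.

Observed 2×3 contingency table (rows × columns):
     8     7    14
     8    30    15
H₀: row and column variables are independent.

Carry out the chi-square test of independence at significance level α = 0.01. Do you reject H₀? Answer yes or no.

reject H₀: no

Row totals [29, 53], col totals [16, 37, 29], n=82
χ² = (8−5.66)²/5.66 + (7−13.09)²/13.09 + (14−10.26)²/10.26 + (8−10.34)²/10.34 + (30−23.91)²/23.91 + (15−18.74)²/18.74 = 7.9920
df = 2
p-value (upper-tail) = 0.01839
At α=0.01: p ≥ α → fail to reject H₀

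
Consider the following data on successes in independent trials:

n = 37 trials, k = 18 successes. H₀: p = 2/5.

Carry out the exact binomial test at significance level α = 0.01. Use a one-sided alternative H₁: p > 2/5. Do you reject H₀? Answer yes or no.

Exact binomial: n=37, k=18, p₀=2/5=0.4000
P(X≥18) from Σ C(n,i)·p₀^i·(1−p₀)^(n−i)
p-value (one-sided, H₁ greater) = 0.18198
At α=0.01: p ≥ α → fail to reject H₀

reject H₀: no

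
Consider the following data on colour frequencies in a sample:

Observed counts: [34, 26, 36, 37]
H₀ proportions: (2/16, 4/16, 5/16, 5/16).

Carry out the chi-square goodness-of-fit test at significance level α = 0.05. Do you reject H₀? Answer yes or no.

reject H₀: yes

n = 133; E_i = n·p_i = [16.62, 33.25, 41.56, 41.56]
χ² = (34−16.62)²/16.62 + (26−33.25)²/33.25 + (36−41.56)²/41.56 + (37−41.56)²/41.56 = 20.9850
df = 3
p-value (upper-tail) = 0.00011
At α=0.05: p < α → reject H₀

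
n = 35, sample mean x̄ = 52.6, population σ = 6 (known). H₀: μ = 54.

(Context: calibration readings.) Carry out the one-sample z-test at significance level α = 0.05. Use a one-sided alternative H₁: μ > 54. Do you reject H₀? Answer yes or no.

SE = σ/√n = 6/√35 = 1.0142
z = (x̄−μ₀)/SE = (52.6−54)/1.0142 = -1.3804
p-value (one-sided, H₁ greater) = 0.91627
At α=0.05: p ≥ α → fail to reject H₀

reject H₀: no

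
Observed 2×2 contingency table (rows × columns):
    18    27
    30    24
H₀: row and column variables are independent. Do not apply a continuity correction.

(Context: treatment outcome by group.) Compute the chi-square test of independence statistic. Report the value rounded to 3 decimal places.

test statistic = 2.378

Row totals [45, 54], col totals [48, 51], n=99
χ² = (18−21.82)²/21.82 + (27−23.18)²/23.18 + (30−26.18)²/26.18 + (24−27.82)²/27.82 = 2.3779
df = 1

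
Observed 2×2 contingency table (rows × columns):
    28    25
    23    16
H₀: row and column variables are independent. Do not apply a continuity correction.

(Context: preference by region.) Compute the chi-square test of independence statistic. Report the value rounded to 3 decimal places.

Row totals [53, 39], col totals [51, 41], n=92
χ² = (28−29.38)²/29.38 + (25−23.62)²/23.62 + (23−21.62)²/21.62 + (16−17.38)²/17.38 = 0.3433
df = 1

test statistic = 0.343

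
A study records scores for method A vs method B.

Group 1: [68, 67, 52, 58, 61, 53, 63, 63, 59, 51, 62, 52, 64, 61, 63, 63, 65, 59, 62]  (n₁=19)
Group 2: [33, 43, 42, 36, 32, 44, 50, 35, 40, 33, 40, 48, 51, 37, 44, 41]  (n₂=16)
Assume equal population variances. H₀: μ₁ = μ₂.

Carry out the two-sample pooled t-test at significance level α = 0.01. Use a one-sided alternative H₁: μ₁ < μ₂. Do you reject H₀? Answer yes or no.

x̄₁=60.316, s₁=5.067, n₁=19
x̄₂=40.562, s₂=5.989, n₂=16
s_p² = [18·5.067² + 15·5.989²]/33 = 30.3043
SE = √(s_p²·(1/19+1/16)) = 1.8679
t = (60.316−40.562)/1.8679 = 10.5752
df = 33
p-value (one-sided, H₁ less) = 1.00000
At α=0.01: p ≥ α → fail to reject H₀

reject H₀: no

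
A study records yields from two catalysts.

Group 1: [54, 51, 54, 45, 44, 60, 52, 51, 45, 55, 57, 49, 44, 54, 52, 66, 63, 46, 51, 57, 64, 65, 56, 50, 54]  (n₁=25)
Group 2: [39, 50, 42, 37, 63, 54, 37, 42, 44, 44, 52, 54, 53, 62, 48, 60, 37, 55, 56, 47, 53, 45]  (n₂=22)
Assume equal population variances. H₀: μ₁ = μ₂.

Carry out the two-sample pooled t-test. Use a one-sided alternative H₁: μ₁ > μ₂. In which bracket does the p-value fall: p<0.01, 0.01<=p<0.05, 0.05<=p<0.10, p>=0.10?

x̄₁=53.560, s₁=6.462, n₁=25
x̄₂=48.818, s₂=8.057, n₂=22
s_p² = [24·6.462² + 21·8.057²]/45 = 52.5652
SE = √(s_p²·(1/25+1/22)) = 2.1194
t = (53.560−48.818)/2.1194 = 2.2373
df = 45
p-value (one-sided, H₁ greater) = 0.01513
→ bracket: 0.01<=p<0.05

p-value bracket: 0.01<=p<0.05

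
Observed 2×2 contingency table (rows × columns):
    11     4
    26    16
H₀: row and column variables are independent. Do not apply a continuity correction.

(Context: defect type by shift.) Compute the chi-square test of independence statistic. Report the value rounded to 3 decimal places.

Row totals [15, 42], col totals [37, 20], n=57
χ² = (11−9.74)²/9.74 + (4−5.26)²/5.26 + (26−27.26)²/27.26 + (16−14.74)²/14.74 = 0.6338
df = 1

test statistic = 0.634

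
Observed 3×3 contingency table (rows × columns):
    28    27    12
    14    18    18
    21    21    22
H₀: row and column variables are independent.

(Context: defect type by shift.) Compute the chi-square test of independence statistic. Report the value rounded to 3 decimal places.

test statistic = 6.545

Row totals [67, 50, 64], col totals [63, 66, 52], n=181
χ² = (28−23.32)²/23.32 + (27−24.43)²/24.43 + (12−19.25)²/19.25 + (14−17.40)²/17.40 + (18−18.23)²/18.23 + (18−14.36)²/14.36 + (21−22.28)²/22.28 + (21−23.34)²/23.34 + (22−18.39)²/18.39 = 6.5446
df = 4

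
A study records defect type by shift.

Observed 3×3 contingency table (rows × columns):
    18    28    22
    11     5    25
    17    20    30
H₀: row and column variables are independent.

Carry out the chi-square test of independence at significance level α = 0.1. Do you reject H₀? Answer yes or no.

Row totals [68, 41, 67], col totals [46, 53, 77], n=176
χ² = (18−17.77)²/17.77 + (28−20.48)²/20.48 + (22−29.75)²/29.75 + (11−10.72)²/10.72 + (5−12.35)²/12.35 + (25−17.94)²/17.94 + (17−17.51)²/17.51 + (20−20.18)²/20.18 + (30−29.31)²/29.31 = 11.9777
df = 4
p-value (upper-tail) = 0.01752
At α=0.1: p < α → reject H₀

reject H₀: yes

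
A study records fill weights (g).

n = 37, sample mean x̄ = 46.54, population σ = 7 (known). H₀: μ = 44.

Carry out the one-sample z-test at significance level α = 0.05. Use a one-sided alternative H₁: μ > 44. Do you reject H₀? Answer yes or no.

SE = σ/√n = 7/√37 = 1.1508
z = (x̄−μ₀)/SE = (46.54−44)/1.1508 = 2.2072
p-value (one-sided, H₁ greater) = 0.01365
At α=0.05: p < α → reject H₀

reject H₀: yes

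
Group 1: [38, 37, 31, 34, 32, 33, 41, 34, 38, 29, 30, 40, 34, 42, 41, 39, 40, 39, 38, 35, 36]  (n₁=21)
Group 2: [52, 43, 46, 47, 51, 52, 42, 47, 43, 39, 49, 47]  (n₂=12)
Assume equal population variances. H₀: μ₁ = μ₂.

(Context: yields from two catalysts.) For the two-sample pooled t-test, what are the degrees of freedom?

degrees of freedom = 31

df = n₁ + n₂ − 2 = 21 + 12 − 2 = 31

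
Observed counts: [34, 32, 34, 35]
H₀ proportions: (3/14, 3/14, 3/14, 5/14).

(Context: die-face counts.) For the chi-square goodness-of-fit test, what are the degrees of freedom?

degrees of freedom = 3

df = k − 1 = 4 − 1 = 3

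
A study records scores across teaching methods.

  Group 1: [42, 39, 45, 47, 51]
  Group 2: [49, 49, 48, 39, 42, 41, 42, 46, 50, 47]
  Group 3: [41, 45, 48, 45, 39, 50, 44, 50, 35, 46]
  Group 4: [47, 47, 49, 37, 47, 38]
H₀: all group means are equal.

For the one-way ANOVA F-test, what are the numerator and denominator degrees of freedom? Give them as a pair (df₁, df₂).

k = 4 groups, N = 31 total
df = (k−1, N−k) = (4−1, 31−4) = (3, 27)

degrees of freedom = [3, 27]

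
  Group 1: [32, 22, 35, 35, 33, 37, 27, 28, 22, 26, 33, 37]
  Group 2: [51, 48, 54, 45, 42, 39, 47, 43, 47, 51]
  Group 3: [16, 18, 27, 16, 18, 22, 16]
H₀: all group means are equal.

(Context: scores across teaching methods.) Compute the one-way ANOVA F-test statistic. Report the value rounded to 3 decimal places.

Group means [30.58, 46.70, 19.00], grand mean 33.345
SSB = Σnᵢ(x̄ᵢ−x̄)² = 3315.535; SSW = ΣΣ(x−x̄ᵢ)² = 615.017
MSB = 3315.535/2 = 1657.7675; MSW = 615.017/26 = 23.6545
F = MSB/MSW = 70.0826
df = (2, 26)

test statistic = 70.083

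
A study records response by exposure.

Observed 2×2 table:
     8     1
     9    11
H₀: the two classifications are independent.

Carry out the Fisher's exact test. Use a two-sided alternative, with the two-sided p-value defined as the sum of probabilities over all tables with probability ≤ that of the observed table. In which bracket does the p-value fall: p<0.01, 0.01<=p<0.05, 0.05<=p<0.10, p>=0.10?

p-value bracket: 0.01<=p<0.05

Margins: r₁=9, r₂=20, c₁=17, c₂=12, n=29
p_obs = C(9,8)·C(20,9)/C(29,17); sum pmf over tables with pmf ≤ p_obs
p-value (two-sided) = 0.04317
→ bracket: 0.01<=p<0.05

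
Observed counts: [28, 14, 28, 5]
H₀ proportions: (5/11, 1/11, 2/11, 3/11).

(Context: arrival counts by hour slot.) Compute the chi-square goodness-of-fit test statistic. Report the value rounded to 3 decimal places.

test statistic = 35.460

n = 75; E_i = n·p_i = [34.09, 6.82, 13.64, 20.45]
χ² = (28−34.09)²/34.09 + (14−6.82)²/6.82 + (28−13.64)²/13.64 + (5−20.45)²/20.45 = 35.4596
df = 3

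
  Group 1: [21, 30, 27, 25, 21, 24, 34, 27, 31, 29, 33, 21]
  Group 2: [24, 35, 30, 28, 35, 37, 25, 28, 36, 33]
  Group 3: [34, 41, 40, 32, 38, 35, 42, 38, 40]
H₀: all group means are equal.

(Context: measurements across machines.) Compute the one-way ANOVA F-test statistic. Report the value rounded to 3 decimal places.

test statistic = 16.084

Group means [26.92, 31.10, 37.78], grand mean 31.419
SSB = Σnᵢ(x̄ᵢ−x̄)² = 608.176; SSW = ΣΣ(x−x̄ᵢ)² = 529.372
MSB = 608.176/2 = 304.0881; MSW = 529.372/28 = 18.9062
F = MSB/MSW = 16.0841
df = (2, 28)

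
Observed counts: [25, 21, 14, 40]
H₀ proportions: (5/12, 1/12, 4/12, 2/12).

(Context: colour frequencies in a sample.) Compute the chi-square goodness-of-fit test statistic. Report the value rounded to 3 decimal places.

n = 100; E_i = n·p_i = [41.67, 8.33, 33.33, 16.67]
χ² = (25−41.67)²/41.67 + (21−8.33)²/8.33 + (14−33.33)²/33.33 + (40−16.67)²/16.67 = 69.8000
df = 3

test statistic = 69.800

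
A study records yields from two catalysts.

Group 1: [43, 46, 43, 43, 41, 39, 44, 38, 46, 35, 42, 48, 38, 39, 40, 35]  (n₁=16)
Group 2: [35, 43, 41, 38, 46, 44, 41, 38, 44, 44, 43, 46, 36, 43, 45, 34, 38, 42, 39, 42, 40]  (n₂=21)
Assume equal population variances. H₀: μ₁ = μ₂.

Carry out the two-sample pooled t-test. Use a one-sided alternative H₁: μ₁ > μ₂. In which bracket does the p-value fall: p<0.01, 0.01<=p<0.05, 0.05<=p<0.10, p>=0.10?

x̄₁=41.250, s₁=3.821, n₁=16
x̄₂=41.048, s₂=3.528, n₂=21
s_p² = [15·3.821² + 20·3.528²]/35 = 13.3701
SE = √(s_p²·(1/16+1/21)) = 1.2134
t = (41.250−41.048)/1.2134 = 0.1668
df = 35
p-value (one-sided, H₁ greater) = 0.43425
→ bracket: p>=0.10

p-value bracket: p>=0.10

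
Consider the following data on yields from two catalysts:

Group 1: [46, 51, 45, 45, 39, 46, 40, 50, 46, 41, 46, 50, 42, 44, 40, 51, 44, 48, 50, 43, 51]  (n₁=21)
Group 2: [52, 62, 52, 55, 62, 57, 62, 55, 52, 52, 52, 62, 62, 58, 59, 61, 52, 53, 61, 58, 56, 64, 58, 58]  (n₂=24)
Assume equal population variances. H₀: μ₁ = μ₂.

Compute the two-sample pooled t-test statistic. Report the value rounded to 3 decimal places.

x̄₁=45.619, s₁=3.905, n₁=21
x̄₂=57.292, s₂=4.102, n₂=24
s_p² = [20·3.905² + 23·4.102²]/43 = 16.0909
SE = √(s_p²·(1/21+1/24)) = 1.1986
t = (45.619−57.292)/1.1986 = -9.7384
df = 43

test statistic = -9.738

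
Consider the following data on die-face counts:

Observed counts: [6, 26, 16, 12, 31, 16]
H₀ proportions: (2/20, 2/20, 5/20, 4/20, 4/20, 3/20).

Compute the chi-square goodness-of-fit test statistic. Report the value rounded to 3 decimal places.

n = 107; E_i = n·p_i = [10.70, 10.70, 26.75, 21.40, 21.40, 16.05]
χ² = (6−10.70)²/10.70 + (26−10.70)²/10.70 + (16−26.75)²/26.75 + (12−21.40)²/21.40 + (31−21.40)²/21.40 + (16−16.05)²/16.05 = 36.6978
df = 5

test statistic = 36.698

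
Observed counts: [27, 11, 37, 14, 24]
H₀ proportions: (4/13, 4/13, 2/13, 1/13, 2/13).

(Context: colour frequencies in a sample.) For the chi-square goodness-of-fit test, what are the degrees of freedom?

degrees of freedom = 4

df = k − 1 = 5 − 1 = 4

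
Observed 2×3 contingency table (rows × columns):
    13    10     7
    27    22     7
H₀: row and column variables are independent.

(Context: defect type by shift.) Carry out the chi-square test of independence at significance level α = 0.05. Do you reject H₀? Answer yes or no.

reject H₀: no

Row totals [30, 56], col totals [40, 32, 14], n=86
χ² = (13−13.95)²/13.95 + (10−11.16)²/11.16 + (7−4.88)²/4.88 + (27−26.05)²/26.05 + (22−20.84)²/20.84 + (7−9.12)²/9.12 = 1.6944
df = 2
p-value (upper-tail) = 0.42861
At α=0.05: p ≥ α → fail to reject H₀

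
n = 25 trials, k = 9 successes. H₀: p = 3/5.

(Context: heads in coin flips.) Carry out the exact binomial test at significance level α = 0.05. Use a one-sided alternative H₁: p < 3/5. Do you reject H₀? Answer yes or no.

reject H₀: yes

Exact binomial: n=25, k=9, p₀=3/5=0.6000
P(X≤9) from Σ C(n,i)·p₀^i·(1−p₀)^(n−i)
p-value (one-sided, H₁ less) = 0.01317
At α=0.05: p < α → reject H₀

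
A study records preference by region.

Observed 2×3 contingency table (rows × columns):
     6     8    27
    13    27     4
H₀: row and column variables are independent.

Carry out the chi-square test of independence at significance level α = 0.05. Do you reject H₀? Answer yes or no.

reject H₀: yes

Row totals [41, 44], col totals [19, 35, 31], n=85
χ² = (6−9.16)²/9.16 + (8−16.88)²/16.88 + (27−14.95)²/14.95 + (13−9.84)²/9.84 + (27−18.12)²/18.12 + (4−16.05)²/16.05 = 29.8891
df = 2
p-value (upper-tail) = 0.00000
At α=0.05: p < α → reject H₀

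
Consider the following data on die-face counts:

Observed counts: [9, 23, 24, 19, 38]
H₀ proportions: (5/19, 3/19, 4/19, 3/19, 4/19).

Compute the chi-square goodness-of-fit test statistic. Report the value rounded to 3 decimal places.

test statistic = 24.517

n = 113; E_i = n·p_i = [29.74, 17.84, 23.79, 17.84, 23.79]
χ² = (9−29.74)²/29.74 + (23−17.84)²/17.84 + (24−23.79)²/23.79 + (19−17.84)²/17.84 + (38−23.79)²/23.79 = 24.5174
df = 4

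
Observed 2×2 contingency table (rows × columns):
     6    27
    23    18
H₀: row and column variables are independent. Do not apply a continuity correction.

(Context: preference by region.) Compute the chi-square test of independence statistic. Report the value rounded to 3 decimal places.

test statistic = 11.030

Row totals [33, 41], col totals [29, 45], n=74
χ² = (6−12.93)²/12.93 + (27−20.07)²/20.07 + (23−16.07)²/16.07 + (18−24.93)²/24.93 = 11.0296
df = 1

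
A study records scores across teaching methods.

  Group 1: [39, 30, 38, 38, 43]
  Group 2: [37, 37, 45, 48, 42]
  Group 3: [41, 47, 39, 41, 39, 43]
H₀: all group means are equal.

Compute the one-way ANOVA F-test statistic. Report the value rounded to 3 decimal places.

Group means [37.60, 41.80, 41.67], grand mean 40.438
SSB = Σnᵢ(x̄ᵢ−x̄)² = 58.604; SSW = ΣΣ(x−x̄ᵢ)² = 229.333
MSB = 58.604/2 = 29.3021; MSW = 229.333/13 = 17.6410
F = MSB/MSW = 1.6610
df = (2, 13)

test statistic = 1.661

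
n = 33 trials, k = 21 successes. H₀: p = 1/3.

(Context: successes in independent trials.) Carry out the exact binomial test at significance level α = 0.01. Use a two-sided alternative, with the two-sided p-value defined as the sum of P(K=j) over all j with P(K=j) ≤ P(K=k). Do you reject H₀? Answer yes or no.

Exact binomial: n=33, k=21, p₀=1/3=0.3333
P(X=j) = C(n,j)·p₀^j·(1−p₀)^(n−j); p = Σ P(X=j) over j with P(X=j) ≤ P(X=21)
p-value (two-sided) = 0.00059
At α=0.01: p < α → reject H₀

reject H₀: yes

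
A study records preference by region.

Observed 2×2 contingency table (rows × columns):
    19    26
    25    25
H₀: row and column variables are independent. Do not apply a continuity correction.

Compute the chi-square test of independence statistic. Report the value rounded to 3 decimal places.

Row totals [45, 50], col totals [44, 51], n=95
χ² = (19−20.84)²/20.84 + (26−24.16)²/24.16 + (25−23.16)²/23.16 + (25−26.84)²/26.84 = 0.5762
df = 1

test statistic = 0.576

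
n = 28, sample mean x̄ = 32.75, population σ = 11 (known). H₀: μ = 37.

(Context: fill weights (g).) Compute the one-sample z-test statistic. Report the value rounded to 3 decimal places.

SE = σ/√n = 11/√28 = 2.0788
z = (x̄−μ₀)/SE = (32.75−37)/2.0788 = -2.0444

test statistic = -2.044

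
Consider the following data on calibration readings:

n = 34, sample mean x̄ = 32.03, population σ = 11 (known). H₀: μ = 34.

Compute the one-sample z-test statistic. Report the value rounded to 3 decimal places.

test statistic = -1.044

SE = σ/√n = 11/√34 = 1.8865
z = (x̄−μ₀)/SE = (32.03−34)/1.8865 = -1.0443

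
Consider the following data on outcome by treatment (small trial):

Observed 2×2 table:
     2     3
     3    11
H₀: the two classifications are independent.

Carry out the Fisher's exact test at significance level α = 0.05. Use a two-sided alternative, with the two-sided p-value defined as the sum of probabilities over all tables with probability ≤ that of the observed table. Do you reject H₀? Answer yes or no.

Margins: r₁=5, r₂=14, c₁=5, c₂=14, n=19
p_obs = C(5,2)·C(14,3)/C(19,5); sum pmf over tables with pmf ≤ p_obs
p-value (two-sided) = 0.56957
At α=0.05: p ≥ α → fail to reject H₀

reject H₀: no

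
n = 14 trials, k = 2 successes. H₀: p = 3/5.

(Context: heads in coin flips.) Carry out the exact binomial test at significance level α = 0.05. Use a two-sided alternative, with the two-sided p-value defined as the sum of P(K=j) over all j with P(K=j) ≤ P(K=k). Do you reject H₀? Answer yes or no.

reject H₀: yes

Exact binomial: n=14, k=2, p₀=3/5=0.6000
P(X=j) = C(n,j)·p₀^j·(1−p₀)^(n−j); p = Σ P(X=j) over j with P(X=j) ≤ P(X=2)
p-value (two-sided) = 0.00061
At α=0.05: p < α → reject H₀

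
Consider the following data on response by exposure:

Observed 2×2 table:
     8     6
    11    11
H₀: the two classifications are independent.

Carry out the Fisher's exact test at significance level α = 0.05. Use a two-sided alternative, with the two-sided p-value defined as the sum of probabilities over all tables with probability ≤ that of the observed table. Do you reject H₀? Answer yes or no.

Margins: r₁=14, r₂=22, c₁=19, c₂=17, n=36
p_obs = C(14,8)·C(22,11)/C(36,19); sum pmf over tables with pmf ≤ p_obs
p-value (two-sided) = 0.74187
At α=0.05: p ≥ α → fail to reject H₀

reject H₀: no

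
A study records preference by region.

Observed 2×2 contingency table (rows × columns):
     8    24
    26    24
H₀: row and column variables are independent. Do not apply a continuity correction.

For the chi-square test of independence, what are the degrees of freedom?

df = (r−1)(c−1) = (2−1)·(2−1) = 1

degrees of freedom = 1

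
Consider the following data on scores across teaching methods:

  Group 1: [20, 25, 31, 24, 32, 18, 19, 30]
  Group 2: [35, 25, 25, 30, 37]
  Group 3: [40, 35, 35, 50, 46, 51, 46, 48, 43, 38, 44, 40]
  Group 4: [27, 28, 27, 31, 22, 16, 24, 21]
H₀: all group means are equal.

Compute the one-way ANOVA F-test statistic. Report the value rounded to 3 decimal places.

Group means [24.88, 30.40, 43.00, 24.50], grand mean 32.212
SSB = Σnᵢ(x̄ᵢ−x̄)² = 2319.440; SSW = ΣΣ(x−x̄ᵢ)² = 830.075
MSB = 2319.440/3 = 773.1467; MSW = 830.075/29 = 28.6233
F = MSB/MSW = 27.0111
df = (3, 29)

test statistic = 27.011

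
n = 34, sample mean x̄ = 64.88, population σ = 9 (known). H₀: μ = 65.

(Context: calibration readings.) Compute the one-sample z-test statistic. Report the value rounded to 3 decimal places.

test statistic = -0.078

SE = σ/√n = 9/√34 = 1.5435
z = (x̄−μ₀)/SE = (64.88−65)/1.5435 = -0.0777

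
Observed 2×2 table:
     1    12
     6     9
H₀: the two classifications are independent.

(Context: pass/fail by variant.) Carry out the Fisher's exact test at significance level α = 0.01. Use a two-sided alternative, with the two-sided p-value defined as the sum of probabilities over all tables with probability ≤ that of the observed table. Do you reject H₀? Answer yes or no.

Margins: r₁=13, r₂=15, c₁=7, c₂=21, n=28
p_obs = C(13,1)·C(15,6)/C(28,7); sum pmf over tables with pmf ≤ p_obs
p-value (two-sided) = 0.08357
At α=0.01: p ≥ α → fail to reject H₀

reject H₀: no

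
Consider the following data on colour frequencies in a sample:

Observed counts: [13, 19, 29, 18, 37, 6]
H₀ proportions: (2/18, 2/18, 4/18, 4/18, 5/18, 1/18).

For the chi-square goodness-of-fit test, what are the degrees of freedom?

degrees of freedom = 5

df = k − 1 = 6 − 1 = 5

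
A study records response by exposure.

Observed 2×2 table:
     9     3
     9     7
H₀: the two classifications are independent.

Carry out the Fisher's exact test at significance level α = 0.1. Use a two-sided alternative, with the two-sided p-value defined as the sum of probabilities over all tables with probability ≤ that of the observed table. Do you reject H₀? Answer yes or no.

Margins: r₁=12, r₂=16, c₁=18, c₂=10, n=28
p_obs = C(12,9)·C(16,9)/C(28,18); sum pmf over tables with pmf ≤ p_obs
p-value (two-sided) = 0.43432
At α=0.1: p ≥ α → fail to reject H₀

reject H₀: no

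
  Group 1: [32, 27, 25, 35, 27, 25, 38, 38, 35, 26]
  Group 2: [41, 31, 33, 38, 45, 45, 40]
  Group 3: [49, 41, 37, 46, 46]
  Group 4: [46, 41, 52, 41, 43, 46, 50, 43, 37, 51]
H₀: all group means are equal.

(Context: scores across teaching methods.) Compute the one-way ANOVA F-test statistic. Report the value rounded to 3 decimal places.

test statistic = 14.387

Group means [30.80, 39.00, 43.80, 45.00], grand mean 39.062
SSB = Σnᵢ(x̄ᵢ−x̄)² = 1147.475; SSW = ΣΣ(x−x̄ᵢ)² = 744.400
MSB = 1147.475/3 = 382.4917; MSW = 744.400/28 = 26.5857
F = MSB/MSW = 14.3871
df = (3, 28)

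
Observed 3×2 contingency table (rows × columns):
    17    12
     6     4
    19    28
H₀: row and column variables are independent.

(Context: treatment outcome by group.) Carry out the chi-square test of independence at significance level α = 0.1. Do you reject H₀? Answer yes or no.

reject H₀: no

Row totals [29, 10, 47], col totals [42, 44], n=86
χ² = (17−14.16)²/14.16 + (12−14.84)²/14.84 + (6−4.88)²/4.88 + (4−5.12)²/5.12 + (19−22.95)²/22.95 + (28−24.05)²/24.05 = 2.9406
df = 2
p-value (upper-tail) = 0.22986
At α=0.1: p ≥ α → fail to reject H₀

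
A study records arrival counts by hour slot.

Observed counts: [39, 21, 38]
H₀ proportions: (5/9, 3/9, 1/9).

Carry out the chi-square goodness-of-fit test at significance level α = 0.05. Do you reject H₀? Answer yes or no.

n = 98; E_i = n·p_i = [54.44, 32.67, 10.89]
χ² = (39−54.44)²/54.44 + (21−32.67)²/32.67 + (38−10.89)²/10.89 = 76.0490
df = 2
p-value (upper-tail) = 0.00000
At α=0.05: p < α → reject H₀

reject H₀: yes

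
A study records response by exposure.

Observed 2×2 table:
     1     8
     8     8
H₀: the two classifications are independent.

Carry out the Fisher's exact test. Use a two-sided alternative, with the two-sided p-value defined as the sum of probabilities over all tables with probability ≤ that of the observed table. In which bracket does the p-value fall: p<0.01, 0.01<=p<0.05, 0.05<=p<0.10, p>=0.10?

Margins: r₁=9, r₂=16, c₁=9, c₂=16, n=25
p_obs = C(9,1)·C(16,8)/C(25,9); sum pmf over tables with pmf ≤ p_obs
p-value (two-sided) = 0.08751
→ bracket: 0.05<=p<0.10

p-value bracket: 0.05<=p<0.10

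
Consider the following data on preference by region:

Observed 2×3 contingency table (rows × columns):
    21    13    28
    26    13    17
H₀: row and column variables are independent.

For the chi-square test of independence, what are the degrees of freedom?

df = (r−1)(c−1) = (2−1)·(3−1) = 2

degrees of freedom = 2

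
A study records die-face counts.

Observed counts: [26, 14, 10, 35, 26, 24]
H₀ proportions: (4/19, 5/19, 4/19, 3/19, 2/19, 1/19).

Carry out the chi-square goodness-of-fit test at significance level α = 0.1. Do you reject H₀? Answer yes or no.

reject H₀: yes

n = 135; E_i = n·p_i = [28.42, 35.53, 28.42, 21.32, 14.21, 7.11]
χ² = (26−28.42)²/28.42 + (14−35.53)²/35.53 + (10−28.42)²/28.42 + (35−21.32)²/21.32 + (26−14.21)²/14.21 + (24−7.11)²/7.11 = 83.9269
df = 5
p-value (upper-tail) = 0.00000
At α=0.1: p < α → reject H₀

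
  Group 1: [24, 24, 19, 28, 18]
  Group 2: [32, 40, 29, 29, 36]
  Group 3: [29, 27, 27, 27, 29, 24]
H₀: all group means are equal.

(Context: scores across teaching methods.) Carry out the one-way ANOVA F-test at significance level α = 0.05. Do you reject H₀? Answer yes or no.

reject H₀: yes

Group means [22.60, 33.20, 27.17], grand mean 27.625
SSB = Σnᵢ(x̄ᵢ−x̄)² = 282.917; SSW = ΣΣ(x−x̄ᵢ)² = 174.833
MSB = 282.917/2 = 141.4583; MSW = 174.833/13 = 13.4487
F = MSB/MSW = 10.5184
df = (2, 13)
p-value (upper-tail) = 0.00192
At α=0.05: p < α → reject H₀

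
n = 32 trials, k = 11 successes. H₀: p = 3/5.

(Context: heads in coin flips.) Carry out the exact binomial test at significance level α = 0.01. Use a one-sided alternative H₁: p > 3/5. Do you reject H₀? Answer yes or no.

reject H₀: no

Exact binomial: n=32, k=11, p₀=3/5=0.6000
P(X≥11) from Σ C(n,i)·p₀^i·(1−p₀)^(n−i)
p-value (one-sided, H₁ greater) = 0.99905
At α=0.01: p ≥ α → fail to reject H₀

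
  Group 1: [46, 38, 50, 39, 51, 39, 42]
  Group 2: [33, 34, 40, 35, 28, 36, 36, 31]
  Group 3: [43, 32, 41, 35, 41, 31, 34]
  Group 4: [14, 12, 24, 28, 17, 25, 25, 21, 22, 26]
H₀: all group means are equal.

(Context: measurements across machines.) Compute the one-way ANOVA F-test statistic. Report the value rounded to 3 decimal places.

Group means [43.57, 34.12, 36.71, 21.40], grand mean 32.781
SSB = Σnᵢ(x̄ᵢ−x̄)² = 2233.051; SSW = ΣΣ(x−x̄ᵢ)² = 670.418
MSB = 2233.051/3 = 744.3503; MSW = 670.418/28 = 23.9435
F = MSB/MSW = 31.0878
df = (3, 28)

test statistic = 31.088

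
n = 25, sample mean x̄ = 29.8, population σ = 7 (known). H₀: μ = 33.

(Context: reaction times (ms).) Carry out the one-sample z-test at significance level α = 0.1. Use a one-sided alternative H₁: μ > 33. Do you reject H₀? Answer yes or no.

reject H₀: no

SE = σ/√n = 7/√25 = 1.4000
z = (x̄−μ₀)/SE = (29.8−33)/1.4000 = -2.2857
p-value (one-sided, H₁ greater) = 0.98886
At α=0.1: p ≥ α → fail to reject H₀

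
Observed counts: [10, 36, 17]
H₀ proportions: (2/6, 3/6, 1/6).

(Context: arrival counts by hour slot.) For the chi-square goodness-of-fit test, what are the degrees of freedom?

df = k − 1 = 3 − 1 = 2

degrees of freedom = 2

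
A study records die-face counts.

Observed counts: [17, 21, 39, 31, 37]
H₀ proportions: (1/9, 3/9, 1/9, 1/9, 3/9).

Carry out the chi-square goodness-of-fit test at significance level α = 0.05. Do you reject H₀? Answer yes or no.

reject H₀: yes

n = 145; E_i = n·p_i = [16.11, 48.33, 16.11, 16.11, 48.33]
χ² = (17−16.11)²/16.11 + (21−48.33)²/48.33 + (39−16.11)²/16.11 + (31−16.11)²/16.11 + (37−48.33)²/48.33 = 64.4414
df = 4
p-value (upper-tail) = 0.00000
At α=0.05: p < α → reject H₀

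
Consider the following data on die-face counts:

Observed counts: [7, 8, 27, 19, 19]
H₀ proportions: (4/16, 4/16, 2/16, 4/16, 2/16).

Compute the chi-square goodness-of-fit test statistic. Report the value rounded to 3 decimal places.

test statistic = 52.700

n = 80; E_i = n·p_i = [20.00, 20.00, 10.00, 20.00, 10.00]
χ² = (7−20.00)²/20.00 + (8−20.00)²/20.00 + (27−10.00)²/10.00 + (19−20.00)²/20.00 + (19−10.00)²/10.00 = 52.7000
df = 4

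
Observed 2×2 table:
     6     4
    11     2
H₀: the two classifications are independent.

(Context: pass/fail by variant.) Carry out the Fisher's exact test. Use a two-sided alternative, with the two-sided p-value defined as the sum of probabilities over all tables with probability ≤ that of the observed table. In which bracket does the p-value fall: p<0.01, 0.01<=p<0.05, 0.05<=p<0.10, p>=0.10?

p-value bracket: p>=0.10

Margins: r₁=10, r₂=13, c₁=17, c₂=6, n=23
p_obs = C(10,6)·C(13,11)/C(23,17); sum pmf over tables with pmf ≤ p_obs
p-value (two-sided) = 0.34129
→ bracket: p>=0.10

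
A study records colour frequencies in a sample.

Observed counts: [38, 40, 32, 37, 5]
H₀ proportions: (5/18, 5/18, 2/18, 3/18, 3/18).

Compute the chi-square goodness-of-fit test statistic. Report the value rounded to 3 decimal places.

test statistic = 35.753

n = 152; E_i = n·p_i = [42.22, 42.22, 16.89, 25.33, 25.33]
χ² = (38−42.22)²/42.22 + (40−42.22)²/42.22 + (32−16.89)²/16.89 + (37−25.33)²/25.33 + (5−25.33)²/25.33 = 35.7526
df = 4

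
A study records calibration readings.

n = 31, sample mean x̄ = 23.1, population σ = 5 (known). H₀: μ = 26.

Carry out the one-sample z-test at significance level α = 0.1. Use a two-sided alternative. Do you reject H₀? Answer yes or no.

reject H₀: yes

SE = σ/√n = 5/√31 = 0.8980
z = (x̄−μ₀)/SE = (23.1−26)/0.8980 = -3.2293
p-value (two-sided) = 0.00124
At α=0.1: p < α → reject H₀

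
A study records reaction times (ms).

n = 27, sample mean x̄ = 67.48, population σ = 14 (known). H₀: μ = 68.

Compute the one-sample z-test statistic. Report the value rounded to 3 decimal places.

SE = σ/√n = 14/√27 = 2.6943
z = (x̄−μ₀)/SE = (67.48−68)/2.6943 = -0.1930

test statistic = -0.193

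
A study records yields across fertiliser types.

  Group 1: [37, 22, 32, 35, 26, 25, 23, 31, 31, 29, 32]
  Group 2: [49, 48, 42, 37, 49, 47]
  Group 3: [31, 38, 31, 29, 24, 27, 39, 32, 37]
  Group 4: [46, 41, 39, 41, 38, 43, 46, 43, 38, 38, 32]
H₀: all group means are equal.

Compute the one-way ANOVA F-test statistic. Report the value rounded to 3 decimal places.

Group means [29.36, 45.33, 32.00, 40.45], grand mean 35.892
SSB = Σnᵢ(x̄ᵢ−x̄)² = 1368.962; SSW = ΣΣ(x−x̄ᵢ)² = 728.606
MSB = 1368.962/3 = 456.3205; MSW = 728.606/33 = 22.0790
F = MSB/MSW = 20.6677
df = (3, 33)

test statistic = 20.668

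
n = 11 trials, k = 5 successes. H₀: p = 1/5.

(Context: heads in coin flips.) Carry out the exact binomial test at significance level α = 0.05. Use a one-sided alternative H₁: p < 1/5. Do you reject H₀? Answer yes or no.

Exact binomial: n=11, k=5, p₀=1/5=0.2000
P(X≤5) from Σ C(n,i)·p₀^i·(1−p₀)^(n−i)
p-value (one-sided, H₁ less) = 0.98835
At α=0.05: p ≥ α → fail to reject H₀

reject H₀: no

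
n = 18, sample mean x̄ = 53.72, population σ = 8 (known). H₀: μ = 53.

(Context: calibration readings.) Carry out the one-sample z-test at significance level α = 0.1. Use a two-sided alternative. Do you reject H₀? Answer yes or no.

SE = σ/√n = 8/√18 = 1.8856
z = (x̄−μ₀)/SE = (53.72−53)/1.8856 = 0.3818
p-value (two-sided) = 0.70258
At α=0.1: p ≥ α → fail to reject H₀

reject H₀: no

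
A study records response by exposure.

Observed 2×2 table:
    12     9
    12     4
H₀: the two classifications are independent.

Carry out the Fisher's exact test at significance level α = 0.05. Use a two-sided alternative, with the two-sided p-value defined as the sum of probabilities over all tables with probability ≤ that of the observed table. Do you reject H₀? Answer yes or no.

reject H₀: no

Margins: r₁=21, r₂=16, c₁=24, c₂=13, n=37
p_obs = C(21,12)·C(16,12)/C(37,24); sum pmf over tables with pmf ≤ p_obs
p-value (two-sided) = 0.31486
At α=0.05: p ≥ α → fail to reject H₀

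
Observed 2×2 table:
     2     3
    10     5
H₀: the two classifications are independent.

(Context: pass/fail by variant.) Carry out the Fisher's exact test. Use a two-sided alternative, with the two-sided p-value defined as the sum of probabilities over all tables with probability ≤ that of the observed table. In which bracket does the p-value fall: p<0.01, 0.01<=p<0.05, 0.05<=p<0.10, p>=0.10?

p-value bracket: p>=0.10

Margins: r₁=5, r₂=15, c₁=12, c₂=8, n=20
p_obs = C(5,2)·C(15,10)/C(20,12); sum pmf over tables with pmf ≤ p_obs
p-value (two-sided) = 0.34727
→ bracket: p>=0.10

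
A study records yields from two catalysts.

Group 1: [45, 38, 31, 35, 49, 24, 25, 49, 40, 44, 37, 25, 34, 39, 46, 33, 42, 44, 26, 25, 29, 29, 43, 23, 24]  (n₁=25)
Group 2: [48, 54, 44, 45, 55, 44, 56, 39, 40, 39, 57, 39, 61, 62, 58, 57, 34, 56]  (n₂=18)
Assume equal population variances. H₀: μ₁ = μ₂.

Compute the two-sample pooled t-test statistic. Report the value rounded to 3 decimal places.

test statistic = -5.228

x̄₁=35.160, s₁=8.664, n₁=25
x̄₂=49.333, s₂=8.918, n₂=18
s_p² = [24·8.664² + 17·8.918²]/41 = 76.9112
SE = √(s_p²·(1/25+1/18)) = 2.7110
t = (35.160−49.333)/2.7110 = -5.2282
df = 41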